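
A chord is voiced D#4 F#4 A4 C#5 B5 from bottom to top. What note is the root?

Reordering D#, F#, A, C#, B into stacked thirds gives B–D#–F#–A–C#; the bottom of that stack, B, is the root.

B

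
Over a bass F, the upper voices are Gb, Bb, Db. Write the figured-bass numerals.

The notes F, Gb, Bb, Db stack in thirds as Gb–Bb–Db–F — a Gb major seventh chord. The bass F is the seventh, so this is third inversion: figured 4/2.

4/2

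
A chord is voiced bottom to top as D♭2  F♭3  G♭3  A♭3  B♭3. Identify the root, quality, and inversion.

The pitch classes Db, Fb, Gb, Ab, Bb arrange in thirds as Gb–Bb–Db–Fb–Ab: a Gb dominant ninth chord.
With the fifth (Db) in the bass, the chord is in second inversion.

Gb dominant ninth, second inversion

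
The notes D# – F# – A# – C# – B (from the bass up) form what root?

B

The distinct letter names are D#, F#, A#, C#, B. Arranged as a stack of thirds they read B–D#–F#–A#–C#, so B is the root (a B major ninth chord).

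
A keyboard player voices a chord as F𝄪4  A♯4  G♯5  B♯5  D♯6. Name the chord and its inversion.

The distinct note names are F##, A#, G#, B#, D#. Stacked in thirds they read G#–B#–D#–F##–A#, which is a major ninth chord on G#.
With the seventh (F##) in the bass, the chord is in third inversion.

G# major ninth, third inversion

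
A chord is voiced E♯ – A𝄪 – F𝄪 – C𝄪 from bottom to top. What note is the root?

F##

E#, A##, F##, C## are the tones of an F## dominant seventh chord (F##–A##–C##–E#), making F## the root.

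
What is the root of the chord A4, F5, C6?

Reordering A, F, C into stacked thirds gives F–A–C; the bottom of that stack, F, is the root.

F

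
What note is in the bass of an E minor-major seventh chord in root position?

E

In root position the root is lowest. For E minor-major seventh (E–G–B–D#) that is E.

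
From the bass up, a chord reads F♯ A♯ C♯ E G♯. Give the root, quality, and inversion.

F# dominant ninth, root position

Reducing to letter names: F#, A#, C#, E, G#. These stack in thirds as F#–A#–C#–E–G# — an F# dominant ninth chord.
The lowest note is F#, the root of the chord, so this is root position.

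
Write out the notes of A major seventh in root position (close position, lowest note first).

A major seventh is A–C#–E–G#. Root position puts the root (A) in the bass, with the remaining tones above: A, C#, E, G#.

A, C#, E, G#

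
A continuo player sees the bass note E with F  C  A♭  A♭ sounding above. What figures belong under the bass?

The notes E, F, C, Ab stack in thirds as F–Ab–C–E — an F minor-major seventh chord. The bass E is the seventh, so this is third inversion: figured 4/2.

4/2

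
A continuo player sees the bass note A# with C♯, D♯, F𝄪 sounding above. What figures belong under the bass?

4/3

The notes A#, C#, D#, F## stack in thirds as D#–F##–A#–C# — a D# dominant seventh chord. The bass A# is the fifth, so this is second inversion: figured 4/3.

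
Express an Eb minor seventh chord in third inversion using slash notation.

Third inversion of Eb minor seventh has the seventh (Db) in the bass. As a slash chord: Ebm7/Db.

Ebm7/Db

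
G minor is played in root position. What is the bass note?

G minor is G–Bb–D. Root position places the root in the bass: G.

G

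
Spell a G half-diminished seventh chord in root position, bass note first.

G, Bb, Db, F

Spelling G half-diminished seventh: G–Bb–Db–F. In root position the root is bass, giving G, Bb, Db, F from the bottom.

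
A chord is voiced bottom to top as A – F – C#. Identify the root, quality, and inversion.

The distinct note names are A, F, C#. Stacked in thirds they read F–A–C#, which is an augmented triad on F.
The lowest note is A, the third of the chord, so this is first inversion (figured bass 6).

F augmented, first inversion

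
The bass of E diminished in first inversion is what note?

G

The third of E diminished (E–G–Bb) is G; that is the bass in first inversion.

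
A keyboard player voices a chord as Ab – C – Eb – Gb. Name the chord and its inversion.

Reducing to letter names: Ab, C, Eb, Gb. These stack in thirds as Ab–C–Eb–Gb — an Ab dominant seventh chord.
With the root (Ab) in the bass, the chord is in root position (figured bass 7).

Ab dominant seventh, root position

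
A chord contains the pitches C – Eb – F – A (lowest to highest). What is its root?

F

The distinct letter names are C, Eb, F, A. Arranged as a stack of thirds they read F–A–C–Eb, so F is the root (an F dominant seventh chord).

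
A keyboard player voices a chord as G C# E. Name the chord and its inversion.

C# diminished, second inversion

The pitch classes G, C#, E arrange in thirds as C#–E–G: a C# diminished triad.
G is the fifth of C# diminished; fifth in the bass means second inversion (figured bass 6/4).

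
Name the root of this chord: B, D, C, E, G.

The distinct letter names are B, D, C, E, G. Arranged as a stack of thirds they read C–E–G–B–D, so C is the root (a C major ninth chord).

C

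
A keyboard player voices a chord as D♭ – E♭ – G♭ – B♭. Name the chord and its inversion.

Eb minor seventh, third inversion

Reducing to letter names: Db, Eb, Gb, Bb. These stack in thirds as Eb–Gb–Bb–Db — an Eb minor seventh chord.
Db is the seventh of Eb minor seventh; seventh in the bass means third inversion (figured bass 4/2).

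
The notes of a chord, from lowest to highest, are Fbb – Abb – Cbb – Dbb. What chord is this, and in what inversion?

The distinct note names are Fbb, Abb, Cbb, Dbb. Stacked in thirds they read Dbb–Fbb–Abb–Cbb, which is a minor seventh chord on Dbb.
With the third (Fbb) in the bass, the chord is in first inversion (figured bass 6/5).

Dbb minor seventh, first inversion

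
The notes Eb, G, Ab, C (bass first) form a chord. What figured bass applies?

4/3

The notes Eb, G, Ab, C stack in thirds as Ab–C–Eb–G — an Ab major seventh chord. The bass Eb is the fifth, so this is second inversion: figured 4/3.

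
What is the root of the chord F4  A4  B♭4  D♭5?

Bb

Reordering F, A, Bb, Db into stacked thirds gives Bb–Db–F–A; the bottom of that stack, Bb, is the root.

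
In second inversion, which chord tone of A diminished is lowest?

In second inversion the fifth is lowest. For A diminished (A–C–Eb) that is Eb.

Eb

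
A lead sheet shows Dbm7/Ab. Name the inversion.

second inversion

Dbm7/Ab means Db minor seventh with Ab in the bass. Ab is the fifth of Db minor seventh (Db–Fb–Ab–Cb), so this is second inversion.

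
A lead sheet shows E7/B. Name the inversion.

second inversion

E7/B means E dominant seventh with B in the bass. B is the fifth of E dominant seventh (E–G#–B–D), so this is second inversion.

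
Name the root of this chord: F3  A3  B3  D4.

B

Reordering F, A, B, D into stacked thirds gives B–D–F–A; the bottom of that stack, B, is the root.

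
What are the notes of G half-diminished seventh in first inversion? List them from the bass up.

The chord tones are G–Bb–Db–F. With the third (Bb) lowest for first inversion: Bb, Db, F, G.

Bb, Db, F, G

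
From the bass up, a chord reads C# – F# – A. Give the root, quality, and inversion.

F# minor, second inversion

The pitch classes C#, F#, A arrange in thirds as F#–A–C#: an F# minor triad.
The lowest note is C#, the fifth of the chord, so this is second inversion (figured bass 6/4).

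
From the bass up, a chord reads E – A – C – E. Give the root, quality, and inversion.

A minor, second inversion

Reducing to letter names: E, A, C. These stack in thirds as A–C–E — an A minor triad.
E is the fifth of A minor; fifth in the bass means second inversion (figured bass 6/4).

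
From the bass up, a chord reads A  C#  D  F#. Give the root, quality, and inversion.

Reducing to letter names: A, C#, D, F#. These stack in thirds as D–F#–A–C# — a D major seventh chord.
With the fifth (A) in the bass, the chord is in second inversion (figured bass 4/3).

D major seventh, second inversion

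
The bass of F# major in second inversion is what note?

In second inversion the fifth is lowest. For F# major (F#–A#–C#) that is C#.

C#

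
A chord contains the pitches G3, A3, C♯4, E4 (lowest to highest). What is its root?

A

The distinct letter names are G, A, C#, E. Arranged as a stack of thirds they read A–C#–E–G, so A is the root (an A dominant seventh chord).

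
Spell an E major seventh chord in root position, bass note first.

Spelling E major seventh: E–G#–B–D#. In root position the root is bass, giving E, G#, B, D# from the bottom.

E, G#, B, D#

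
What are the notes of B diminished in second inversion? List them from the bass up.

The chord tones are B–D–F. With the fifth (F) lowest for second inversion: F, B, D.

F, B, D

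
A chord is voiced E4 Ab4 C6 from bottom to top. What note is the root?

Reordering E, Ab, C into stacked thirds gives Ab–C–E; the bottom of that stack, Ab, is the root.

Ab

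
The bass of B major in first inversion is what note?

D#

The third of B major (B–D#–F#) is D#; that is the bass in first inversion.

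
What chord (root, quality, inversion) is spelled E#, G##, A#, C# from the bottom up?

A# minor-major seventh, second inversion

The pitch classes E#, G##, A#, C# arrange in thirds as A#–C#–E#–G##: an A# minor-major seventh chord.
With the fifth (E#) in the bass, the chord is in second inversion (figured bass 4/3).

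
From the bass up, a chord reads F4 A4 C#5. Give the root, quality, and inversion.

F augmented, root position

Reducing to letter names: F, A, C#. These stack in thirds as F–A–C# — an F augmented triad.
The lowest note is F, the root of the chord, so this is root position (figured bass 5/3).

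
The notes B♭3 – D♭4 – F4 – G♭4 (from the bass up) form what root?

Bb, Db, F, Gb are the tones of a Gb major seventh chord (Gb–Bb–Db–F), making Gb the root.

Gb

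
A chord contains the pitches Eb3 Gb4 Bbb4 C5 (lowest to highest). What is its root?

Eb, Gb, Bbb, C are the tones of a C diminished seventh chord (C–Eb–Gb–Bbb), making C the root.

C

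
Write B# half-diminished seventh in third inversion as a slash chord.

Third inversion of B# half-diminished seventh has the seventh (A#) in the bass. As a slash chord: B#ø7/A#.

B#ø7/A#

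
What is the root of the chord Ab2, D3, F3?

Reordering Ab, D, F into stacked thirds gives D–F–Ab; the bottom of that stack, D, is the root.

D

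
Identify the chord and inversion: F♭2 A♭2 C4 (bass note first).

Reducing to letter names: Fb, Ab, C. These stack in thirds as Fb–Ab–C — an Fb augmented triad.
The lowest note is Fb, the root of the chord, so this is root position (figured bass 5/3).

Fb augmented, root position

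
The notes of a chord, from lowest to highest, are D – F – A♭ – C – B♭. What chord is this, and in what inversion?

Bb dominant ninth, first inversion

Reducing to letter names: D, F, Ab, C, Bb. These stack in thirds as Bb–D–F–Ab–C — a Bb dominant ninth chord.
The lowest note is D, the third of the chord, so this is first inversion.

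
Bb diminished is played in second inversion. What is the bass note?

Fb

In second inversion the fifth is lowest. For Bb diminished (Bb–Db–Fb) that is Fb.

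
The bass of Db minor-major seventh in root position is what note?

Db

In root position the root is lowest. For Db minor-major seventh (Db–Fb–Ab–C) that is Db.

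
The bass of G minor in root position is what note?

G minor is G–Bb–D. Root position places the root in the bass: G.

G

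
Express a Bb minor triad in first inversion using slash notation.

Bbm/Db

First inversion of Bb minor has the third (Db) in the bass. As a slash chord: Bbm/Db.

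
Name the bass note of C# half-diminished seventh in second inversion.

C# half-diminished seventh is C#–E–G–B. Second inversion places the fifth in the bass: G.

G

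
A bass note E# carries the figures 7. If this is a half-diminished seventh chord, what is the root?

E#

The figures 7 mean the root of the chord is in the bass. If E# is the root of a half-diminished seventh chord, the root is E# (chord tones E#–G#–B–D#).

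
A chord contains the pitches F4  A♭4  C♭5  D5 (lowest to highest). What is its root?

D

Reordering F, Ab, Cb, D into stacked thirds gives D–F–Ab–Cb; the bottom of that stack, D, is the root.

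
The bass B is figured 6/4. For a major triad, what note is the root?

E

The figures 6/4 mean the fifth of the chord is in the bass. If B is the fifth of a major triad, the root is E (chord tones E–G#–B).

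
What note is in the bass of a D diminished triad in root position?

D

In root position the root is lowest. For D diminished (D–F–Ab) that is D.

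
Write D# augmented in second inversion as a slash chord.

D#aug/A##

Second inversion of D# augmented has the fifth (A##) in the bass. As a slash chord: D#aug/A##.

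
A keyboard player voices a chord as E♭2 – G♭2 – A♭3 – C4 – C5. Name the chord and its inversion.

Ab dominant seventh, second inversion

Reducing to letter names: Eb, Gb, Ab, C. These stack in thirds as Ab–C–Eb–Gb — an Ab dominant seventh chord.
With the fifth (Eb) in the bass, the chord is in second inversion (figured bass 4/3).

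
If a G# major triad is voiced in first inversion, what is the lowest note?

In first inversion the third is lowest. For G# major (G#–B#–D#) that is B#.

B#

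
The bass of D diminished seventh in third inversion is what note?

The seventh of D diminished seventh (D–F–Ab–Cb) is Cb; that is the bass in third inversion.

Cb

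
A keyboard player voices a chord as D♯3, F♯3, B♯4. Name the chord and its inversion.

The pitch classes D#, F#, B# arrange in thirds as B#–D#–F#: a B# diminished triad.
D# is the third of B# diminished; third in the bass means first inversion (figured bass 6).

B# diminished, first inversion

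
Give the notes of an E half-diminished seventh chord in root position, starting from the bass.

E, G, Bb, D

The chord tones are E–G–Bb–D. With the root (E) lowest for root position: E, G, Bb, D.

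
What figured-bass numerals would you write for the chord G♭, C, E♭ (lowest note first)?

6/4

The notes Gb, C, Eb stack in thirds as C–Eb–Gb — a C diminished triad. The bass Gb is the fifth, so this is second inversion: figured 6/4.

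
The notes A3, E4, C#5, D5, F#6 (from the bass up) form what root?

D

A, E, C#, D, F# are the tones of a D major ninth chord (D–F#–A–C#–E), making D the root.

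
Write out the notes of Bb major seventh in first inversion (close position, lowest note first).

D, F, A, Bb

Bb major seventh is Bb–D–F–A. First inversion puts the third (D) in the bass, with the remaining tones above: D, F, A, Bb.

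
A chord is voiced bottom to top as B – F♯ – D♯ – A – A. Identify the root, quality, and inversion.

The distinct note names are B, F#, D#, A. Stacked in thirds they read B–D#–F#–A, which is a dominant seventh chord on B.
The lowest note is B, the root of the chord, so this is root position (figured bass 7).

B dominant seventh, root position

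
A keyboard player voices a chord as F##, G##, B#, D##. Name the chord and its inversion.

The pitch classes F##, G##, B#, D## arrange in thirds as G##–B#–D##–F##: a G## minor seventh chord.
With the seventh (F##) in the bass, the chord is in third inversion (figured bass 4/2).

G## minor seventh, third inversion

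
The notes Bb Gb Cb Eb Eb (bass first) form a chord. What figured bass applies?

The notes Bb, Gb, Cb, Eb stack in thirds as Cb–Eb–Gb–Bb — a Cb major seventh chord. The bass Bb is the seventh, so this is third inversion: figured 4/2.

4/2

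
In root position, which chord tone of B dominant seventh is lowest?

B

B dominant seventh is B–D#–F#–A. Root position places the root in the bass: B.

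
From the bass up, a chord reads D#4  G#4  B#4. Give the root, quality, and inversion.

The pitch classes D#, G#, B# arrange in thirds as G#–B#–D#: a G# major triad.
The lowest note is D#, the fifth of the chord, so this is second inversion (figured bass 6/4).

G# major, second inversion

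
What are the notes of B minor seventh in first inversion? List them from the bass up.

The chord tones are B–D–F#–A. With the third (D) lowest for first inversion: D, F#, A, B.

D, F#, A, B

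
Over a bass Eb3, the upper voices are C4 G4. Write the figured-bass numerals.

The notes Eb, C, G stack in thirds as C–Eb–G — a C minor triad. The bass Eb is the third, so this is first inversion: figured 6.

6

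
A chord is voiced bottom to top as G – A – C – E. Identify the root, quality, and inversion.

A minor seventh, third inversion

The pitch classes G, A, C, E arrange in thirds as A–C–E–G: an A minor seventh chord.
The lowest note is G, the seventh of the chord, so this is third inversion (figured bass 4/2).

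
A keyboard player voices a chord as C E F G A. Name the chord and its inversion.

F major ninth, second inversion

The pitch classes C, E, F, G, A arrange in thirds as F–A–C–E–G: an F major ninth chord.
C is the fifth of F major ninth; fifth in the bass means second inversion.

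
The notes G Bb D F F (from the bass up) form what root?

G

G, Bb, D, F are the tones of a G minor seventh chord (G–Bb–D–F), making G the root.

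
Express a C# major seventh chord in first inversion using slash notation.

First inversion of C# major seventh has the third (E#) in the bass. As a slash chord: C#maj7/E#.

C#maj7/E#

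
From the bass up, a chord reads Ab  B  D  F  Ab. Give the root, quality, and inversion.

B diminished seventh, third inversion

The pitch classes Ab, B, D, F arrange in thirds as B–D–F–Ab: a B diminished seventh chord.
The lowest note is Ab, the seventh of the chord, so this is third inversion (figured bass 4/2).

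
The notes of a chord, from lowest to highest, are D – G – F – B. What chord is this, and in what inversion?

G dominant seventh, second inversion

The pitch classes D, G, F, B arrange in thirds as G–B–D–F: a G dominant seventh chord.
The lowest note is D, the fifth of the chord, so this is second inversion (figured bass 4/3).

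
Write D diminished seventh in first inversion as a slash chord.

First inversion of D diminished seventh has the third (F) in the bass. As a slash chord: Ddim7/F.

Ddim7/F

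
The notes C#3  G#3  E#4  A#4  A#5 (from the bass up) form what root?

A#

C#, G#, E#, A# are the tones of an A# minor seventh chord (A#–C#–E#–G#), making A# the root.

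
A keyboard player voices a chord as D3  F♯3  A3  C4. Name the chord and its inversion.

D dominant seventh, root position

The pitch classes D, F#, A, C arrange in thirds as D–F#–A–C: a D dominant seventh chord.
With the root (D) in the bass, the chord is in root position (figured bass 7).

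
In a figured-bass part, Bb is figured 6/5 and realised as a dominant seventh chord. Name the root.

Gb

The figures 6/5 mean the third of the chord is in the bass. If Bb is the third of a dominant seventh chord, the root is Gb (chord tones Gb–Bb–Db–Fb).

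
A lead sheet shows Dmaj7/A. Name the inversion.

Dmaj7/A means D major seventh with A in the bass. A is the fifth of D major seventh (D–F#–A–C#), so this is second inversion.

second inversion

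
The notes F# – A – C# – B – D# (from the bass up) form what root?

The distinct letter names are F#, A, C#, B, D#. Arranged as a stack of thirds they read B–D#–F#–A–C#, so B is the root (a B dominant ninth chord).

B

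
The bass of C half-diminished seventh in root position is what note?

C

In root position the root is lowest. For C half-diminished seventh (C–Eb–Gb–Bb) that is C.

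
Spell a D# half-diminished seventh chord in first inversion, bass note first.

F#, A, C#, D#

Spelling D# half-diminished seventh: D#–F#–A–C#. In first inversion the third is bass, giving F#, A, C#, D# from the bottom.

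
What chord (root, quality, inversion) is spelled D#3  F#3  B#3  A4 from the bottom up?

The pitch classes D#, F#, B#, A arrange in thirds as B#–D#–F#–A: a B# diminished seventh chord.
D# is the third of B# diminished seventh; third in the bass means first inversion (figured bass 6/5).

B# diminished seventh, first inversion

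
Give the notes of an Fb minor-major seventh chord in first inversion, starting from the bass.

Fb minor-major seventh is Fb–Abb–Cb–Eb. First inversion puts the third (Abb) in the bass, with the remaining tones above: Abb, Cb, Eb, Fb.

Abb, Cb, Eb, Fb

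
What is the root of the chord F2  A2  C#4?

F

Reordering F, A, C# into stacked thirds gives F–A–C#; the bottom of that stack, F, is the root.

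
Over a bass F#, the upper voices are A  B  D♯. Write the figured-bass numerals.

4/3

The notes F#, A, B, D# stack in thirds as B–D#–F#–A — a B dominant seventh chord. The bass F# is the fifth, so this is second inversion: figured 4/3.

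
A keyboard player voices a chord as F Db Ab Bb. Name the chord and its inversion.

Bb minor seventh, second inversion

Reducing to letter names: F, Db, Ab, Bb. These stack in thirds as Bb–Db–F–Ab — a Bb minor seventh chord.
The lowest note is F, the fifth of the chord, so this is second inversion (figured bass 4/3).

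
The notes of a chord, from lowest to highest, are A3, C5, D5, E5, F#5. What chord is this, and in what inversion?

Reducing to letter names: A, C, D, E, F#. These stack in thirds as D–F#–A–C–E — a D dominant ninth chord.
A is the fifth of D dominant ninth; fifth in the bass means second inversion.

D dominant ninth, second inversion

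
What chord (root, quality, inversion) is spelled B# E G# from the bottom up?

E augmented, second inversion

The pitch classes B#, E, G# arrange in thirds as E–G#–B#: an E augmented triad.
With the fifth (B#) in the bass, the chord is in second inversion (figured bass 6/4).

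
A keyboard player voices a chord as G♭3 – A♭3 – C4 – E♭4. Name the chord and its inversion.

Ab dominant seventh, third inversion

The distinct note names are Gb, Ab, C, Eb. Stacked in thirds they read Ab–C–Eb–Gb, which is a dominant seventh chord on Ab.
Gb is the seventh of Ab dominant seventh; seventh in the bass means third inversion (figured bass 4/2).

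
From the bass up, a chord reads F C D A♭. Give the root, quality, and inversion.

D half-diminished seventh, first inversion

Reducing to letter names: F, C, D, Ab. These stack in thirds as D–F–Ab–C — a D half-diminished seventh chord.
The lowest note is F, the third of the chord, so this is first inversion (figured bass 6/5).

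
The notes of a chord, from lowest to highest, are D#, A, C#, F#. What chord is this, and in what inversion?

The pitch classes D#, A, C#, F# arrange in thirds as D#–F#–A–C#: a D# half-diminished seventh chord.
The lowest note is D#, the root of the chord, so this is root position (figured bass 7).

D# half-diminished seventh, root position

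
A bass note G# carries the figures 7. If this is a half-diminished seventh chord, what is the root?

G#

The figures 7 mean the root of the chord is in the bass. If G# is the root of a half-diminished seventh chord, the root is G# (chord tones G#–B–D–F#).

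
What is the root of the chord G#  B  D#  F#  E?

G#, B, D#, F#, E are the tones of an E major ninth chord (E–G#–B–D#–F#), making E the root.

E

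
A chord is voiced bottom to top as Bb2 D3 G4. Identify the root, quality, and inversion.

G minor, first inversion

Reducing to letter names: Bb, D, G. These stack in thirds as G–Bb–D — a G minor triad.
Bb is the third of G minor; third in the bass means first inversion (figured bass 6).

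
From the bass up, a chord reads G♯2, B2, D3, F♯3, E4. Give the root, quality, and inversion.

E dominant ninth, first inversion

Reducing to letter names: G#, B, D, F#, E. These stack in thirds as E–G#–B–D–F# — an E dominant ninth chord.
G# is the third of E dominant ninth; third in the bass means first inversion.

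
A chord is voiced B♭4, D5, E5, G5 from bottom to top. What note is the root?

Bb, D, E, G are the tones of an E half-diminished seventh chord (E–G–Bb–D), making E the root.

E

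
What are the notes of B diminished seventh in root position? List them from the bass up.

B, D, F, Ab

B diminished seventh is B–D–F–Ab. Root position puts the root (B) in the bass, with the remaining tones above: B, D, F, Ab.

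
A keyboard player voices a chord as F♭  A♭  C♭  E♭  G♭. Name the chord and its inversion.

Reducing to letter names: Fb, Ab, Cb, Eb, Gb. These stack in thirds as Fb–Ab–Cb–Eb–Gb — an Fb major ninth chord.
With the root (Fb) in the bass, the chord is in root position.

Fb major ninth, root position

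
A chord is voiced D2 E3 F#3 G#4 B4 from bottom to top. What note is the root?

E

D, E, F#, G#, B are the tones of an E dominant ninth chord (E–G#–B–D–F#), making E the root.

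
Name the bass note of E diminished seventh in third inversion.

The seventh of E diminished seventh (E–G–Bb–Db) is Db; that is the bass in third inversion.

Db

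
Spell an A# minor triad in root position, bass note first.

A#, C#, E#

The chord tones are A#–C#–E#. With the root (A#) lowest for root position: A#, C#, E#.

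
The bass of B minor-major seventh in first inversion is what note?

D

In first inversion the third is lowest. For B minor-major seventh (B–D–F#–A#) that is D.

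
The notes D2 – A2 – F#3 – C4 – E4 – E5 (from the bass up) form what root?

The distinct letter names are D, A, F#, C, E. Arranged as a stack of thirds they read D–F#–A–C–E, so D is the root (a D dominant ninth chord).

D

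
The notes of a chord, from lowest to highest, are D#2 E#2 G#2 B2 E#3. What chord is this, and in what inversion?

The pitch classes D#, E#, G#, B arrange in thirds as E#–G#–B–D#: an E# half-diminished seventh chord.
D# is the seventh of E# half-diminished seventh; seventh in the bass means third inversion (figured bass 4/2).

E# half-diminished seventh, third inversion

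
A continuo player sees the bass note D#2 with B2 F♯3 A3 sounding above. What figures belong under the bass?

6/5

The notes D#, B, F#, A stack in thirds as B–D#–F#–A — a B dominant seventh chord. The bass D# is the third, so this is first inversion: figured 6/5.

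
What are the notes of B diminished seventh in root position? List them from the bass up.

Spelling B diminished seventh: B–D–F–Ab. In root position the root is bass, giving B, D, F, Ab from the bottom.

B, D, F, Ab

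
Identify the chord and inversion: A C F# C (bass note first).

The pitch classes A, C, F# arrange in thirds as F#–A–C: an F# diminished triad.
The lowest note is A, the third of the chord, so this is first inversion (figured bass 6).

F# diminished, first inversion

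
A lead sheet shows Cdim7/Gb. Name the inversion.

Cdim7/Gb means C diminished seventh with Gb in the bass. Gb is the fifth of C diminished seventh (C–Eb–Gb–Bbb), so this is second inversion.

second inversion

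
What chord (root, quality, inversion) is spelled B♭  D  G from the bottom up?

The pitch classes Bb, D, G arrange in thirds as G–Bb–D: a G minor triad.
Bb is the third of G minor; third in the bass means first inversion (figured bass 6).

G minor, first inversion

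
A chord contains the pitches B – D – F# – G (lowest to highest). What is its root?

G

Reordering B, D, F#, G into stacked thirds gives G–B–D–F#; the bottom of that stack, G, is the root.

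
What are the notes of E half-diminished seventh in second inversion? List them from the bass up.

Spelling E half-diminished seventh: E–G–Bb–D. In second inversion the fifth is bass, giving Bb, D, E, G from the bottom.

Bb, D, E, G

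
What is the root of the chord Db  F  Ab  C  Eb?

Db

The distinct letter names are Db, F, Ab, C, Eb. Arranged as a stack of thirds they read Db–F–Ab–C–Eb, so Db is the root (a Db major ninth chord).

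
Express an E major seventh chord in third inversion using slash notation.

Emaj7/D#

Third inversion of E major seventh has the seventh (D#) in the bass. As a slash chord: Emaj7/D#.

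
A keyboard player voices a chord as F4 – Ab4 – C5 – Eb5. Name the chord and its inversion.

Reducing to letter names: F, Ab, C, Eb. These stack in thirds as F–Ab–C–Eb — an F minor seventh chord.
F is the root of F minor seventh; root in the bass means root position (figured bass 7).

F minor seventh, root position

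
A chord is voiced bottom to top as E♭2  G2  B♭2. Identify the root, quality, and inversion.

The distinct note names are Eb, G, Bb. Stacked in thirds they read Eb–G–Bb, which is a major triad on Eb.
The lowest note is Eb, the root of the chord, so this is root position (figured bass 5/3).

Eb major, root position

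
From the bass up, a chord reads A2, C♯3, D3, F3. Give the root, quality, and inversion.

Reducing to letter names: A, C#, D, F. These stack in thirds as D–F–A–C# — a D minor-major seventh chord.
A is the fifth of D minor-major seventh; fifth in the bass means second inversion (figured bass 4/3).

D minor-major seventh, second inversion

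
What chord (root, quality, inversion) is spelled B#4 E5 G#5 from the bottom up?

E augmented, second inversion

The pitch classes B#, E, G# arrange in thirds as E–G#–B#: an E augmented triad.
B# is the fifth of E augmented; fifth in the bass means second inversion (figured bass 6/4).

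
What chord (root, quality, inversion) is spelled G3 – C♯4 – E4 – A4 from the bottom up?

A dominant seventh, third inversion

Reducing to letter names: G, C#, E, A. These stack in thirds as A–C#–E–G — an A dominant seventh chord.
G is the seventh of A dominant seventh; seventh in the bass means third inversion (figured bass 4/2).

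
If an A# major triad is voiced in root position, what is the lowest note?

A#

A# major is A#–C##–E#. Root position places the root in the bass: A#.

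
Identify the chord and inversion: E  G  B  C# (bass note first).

Reducing to letter names: E, G, B, C#. These stack in thirds as C#–E–G–B — a C# half-diminished seventh chord.
E is the third of C# half-diminished seventh; third in the bass means first inversion (figured bass 6/5).

C# half-diminished seventh, first inversion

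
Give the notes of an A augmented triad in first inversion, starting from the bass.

C#, E#, A

A augmented is A–C#–E#. First inversion puts the third (C#) in the bass, with the remaining tones above: C#, E#, A.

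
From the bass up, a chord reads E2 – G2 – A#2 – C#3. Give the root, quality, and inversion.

A# diminished seventh, second inversion

Reducing to letter names: E, G, A#, C#. These stack in thirds as A#–C#–E–G — an A# diminished seventh chord.
With the fifth (E) in the bass, the chord is in second inversion (figured bass 4/3).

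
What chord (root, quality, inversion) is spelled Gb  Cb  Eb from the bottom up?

The pitch classes Gb, Cb, Eb arrange in thirds as Cb–Eb–Gb: a Cb major triad.
With the fifth (Gb) in the bass, the chord is in second inversion (figured bass 6/4).

Cb major, second inversion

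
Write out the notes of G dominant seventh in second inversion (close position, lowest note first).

D, F, G, B

The chord tones are G–B–D–F. With the fifth (D) lowest for second inversion: D, F, G, B.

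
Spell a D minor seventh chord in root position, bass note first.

Spelling D minor seventh: D–F–A–C. In root position the root is bass, giving D, F, A, C from the bottom.

D, F, A, C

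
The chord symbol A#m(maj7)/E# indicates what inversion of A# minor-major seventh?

second inversion

A#m(maj7)/E# means A# minor-major seventh with E# in the bass. E# is the fifth of A# minor-major seventh (A#–C#–E#–G##), so this is second inversion.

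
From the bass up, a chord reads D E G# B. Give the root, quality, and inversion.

E dominant seventh, third inversion

Reducing to letter names: D, E, G#, B. These stack in thirds as E–G#–B–D — an E dominant seventh chord.
With the seventh (D) in the bass, the chord is in third inversion (figured bass 4/2).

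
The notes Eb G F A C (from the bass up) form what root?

Eb, G, F, A, C are the tones of an F dominant ninth chord (F–A–C–Eb–G), making F the root.

F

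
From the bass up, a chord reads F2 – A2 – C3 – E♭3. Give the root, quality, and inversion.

F dominant seventh, root position

The pitch classes F, A, C, Eb arrange in thirds as F–A–C–Eb: an F dominant seventh chord.
The lowest note is F, the root of the chord, so this is root position (figured bass 7).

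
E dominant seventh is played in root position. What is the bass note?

E

In root position the root is lowest. For E dominant seventh (E–G#–B–D) that is E.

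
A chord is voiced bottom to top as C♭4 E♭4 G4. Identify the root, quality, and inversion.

The distinct note names are Cb, Eb, G. Stacked in thirds they read Cb–Eb–G, which is an augmented triad on Cb.
Cb is the root of Cb augmented; root in the bass means root position (figured bass 5/3).

Cb augmented, root position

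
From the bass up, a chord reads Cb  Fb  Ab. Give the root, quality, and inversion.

Fb major, second inversion

The pitch classes Cb, Fb, Ab arrange in thirds as Fb–Ab–Cb: an Fb major triad.
Cb is the fifth of Fb major; fifth in the bass means second inversion (figured bass 6/4).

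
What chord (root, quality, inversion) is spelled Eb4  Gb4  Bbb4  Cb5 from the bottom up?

Reducing to letter names: Eb, Gb, Bbb, Cb. These stack in thirds as Cb–Eb–Gb–Bbb — a Cb dominant seventh chord.
The lowest note is Eb, the third of the chord, so this is first inversion (figured bass 6/5).

Cb dominant seventh, first inversion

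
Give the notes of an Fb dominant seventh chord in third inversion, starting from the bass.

Ebb, Fb, Ab, Cb

The chord tones are Fb–Ab–Cb–Ebb. With the seventh (Ebb) lowest for third inversion: Ebb, Fb, Ab, Cb.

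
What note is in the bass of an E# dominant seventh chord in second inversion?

In second inversion the fifth is lowest. For E# dominant seventh (E#–G##–B#–D#) that is B#.

B#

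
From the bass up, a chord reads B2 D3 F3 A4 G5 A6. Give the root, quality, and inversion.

The pitch classes B, D, F, A, G arrange in thirds as G–B–D–F–A: a G dominant ninth chord.
With the third (B) in the bass, the chord is in first inversion.

G dominant ninth, first inversion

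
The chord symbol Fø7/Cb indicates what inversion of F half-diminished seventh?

second inversion

Fø7/Cb means F half-diminished seventh with Cb in the bass. Cb is the fifth of F half-diminished seventh (F–Ab–Cb–Eb), so this is second inversion.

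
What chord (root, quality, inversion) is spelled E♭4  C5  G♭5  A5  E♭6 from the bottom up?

A diminished seventh, second inversion

The pitch classes Eb, C, Gb, A arrange in thirds as A–C–Eb–Gb: an A diminished seventh chord.
The lowest note is Eb, the fifth of the chord, so this is second inversion (figured bass 4/3).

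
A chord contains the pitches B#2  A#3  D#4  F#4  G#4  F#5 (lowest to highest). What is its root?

The distinct letter names are B#, A#, D#, F#, G#. Arranged as a stack of thirds they read G#–B#–D#–F#–A#, so G# is the root (a G# dominant ninth chord).

G#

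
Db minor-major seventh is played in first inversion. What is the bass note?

In first inversion the third is lowest. For Db minor-major seventh (Db–Fb–Ab–C) that is Fb.

Fb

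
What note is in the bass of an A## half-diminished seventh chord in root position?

A## half-diminished seventh is A##–C##–E#–G##. Root position places the root in the bass: A##.

A##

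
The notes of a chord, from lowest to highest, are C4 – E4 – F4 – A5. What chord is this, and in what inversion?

F major seventh, second inversion

The distinct note names are C, E, F, A. Stacked in thirds they read F–A–C–E, which is a major seventh chord on F.
C is the fifth of F major seventh; fifth in the bass means second inversion (figured bass 4/3).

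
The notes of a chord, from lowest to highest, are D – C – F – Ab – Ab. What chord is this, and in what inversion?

D half-diminished seventh, root position

Reducing to letter names: D, C, F, Ab. These stack in thirds as D–F–Ab–C — a D half-diminished seventh chord.
D is the root of D half-diminished seventh; root in the bass means root position (figured bass 7).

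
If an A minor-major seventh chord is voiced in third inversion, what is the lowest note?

G#

The seventh of A minor-major seventh (A–C–E–G#) is G#; that is the bass in third inversion.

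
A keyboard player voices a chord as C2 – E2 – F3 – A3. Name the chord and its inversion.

F major seventh, second inversion

The distinct note names are C, E, F, A. Stacked in thirds they read F–A–C–E, which is a major seventh chord on F.
The lowest note is C, the fifth of the chord, so this is second inversion (figured bass 4/3).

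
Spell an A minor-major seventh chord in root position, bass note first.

The chord tones are A–C–E–G#. With the root (A) lowest for root position: A, C, E, G#.

A, C, E, G#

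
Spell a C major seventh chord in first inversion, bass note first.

E, G, B, C

C major seventh is C–E–G–B. First inversion puts the third (E) in the bass, with the remaining tones above: E, G, B, C.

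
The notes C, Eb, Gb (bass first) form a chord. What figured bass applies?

The notes C, Eb, Gb stack in thirds as C–Eb–Gb — a C diminished triad. The bass C is the root, so this is root position: figured 5/3.

5/3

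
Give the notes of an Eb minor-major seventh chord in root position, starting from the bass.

Eb minor-major seventh is Eb–Gb–Bb–D. Root position puts the root (Eb) in the bass, with the remaining tones above: Eb, Gb, Bb, D.

Eb, Gb, Bb, D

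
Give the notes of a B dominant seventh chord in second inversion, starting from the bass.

Spelling B dominant seventh: B–D#–F#–A. In second inversion the fifth is bass, giving F#, A, B, D# from the bottom.

F#, A, B, D#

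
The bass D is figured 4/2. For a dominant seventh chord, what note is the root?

E

The figures 4/2 mean the seventh of the chord is in the bass. If D is the seventh of a dominant seventh chord, the root is E (chord tones E–G#–B–D).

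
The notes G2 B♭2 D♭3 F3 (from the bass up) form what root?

Reordering G, Bb, Db, F into stacked thirds gives G–Bb–Db–F; the bottom of that stack, G, is the root.

G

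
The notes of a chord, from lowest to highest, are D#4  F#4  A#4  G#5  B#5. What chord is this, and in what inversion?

G# dominant ninth, second inversion

The pitch classes D#, F#, A#, G#, B# arrange in thirds as G#–B#–D#–F#–A#: a G# dominant ninth chord.
With the fifth (D#) in the bass, the chord is in second inversion.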